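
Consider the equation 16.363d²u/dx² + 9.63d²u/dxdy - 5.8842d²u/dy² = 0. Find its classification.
Hyperbolic. (A = 16.363, B = 9.63, C = -5.8842 gives B² - 4AC = 477.8695584.)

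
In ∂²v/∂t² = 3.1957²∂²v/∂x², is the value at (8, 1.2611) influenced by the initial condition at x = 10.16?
Yes. The domain of dependence is [3.96990273, 12.03009727], and 10.16 ∈ [3.96990273, 12.03009727].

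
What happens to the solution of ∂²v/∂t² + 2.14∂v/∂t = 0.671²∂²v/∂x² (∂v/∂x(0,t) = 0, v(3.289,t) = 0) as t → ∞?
v → 0. Damping (γ=2.14) dissipates energy; oscillations decay exponentially.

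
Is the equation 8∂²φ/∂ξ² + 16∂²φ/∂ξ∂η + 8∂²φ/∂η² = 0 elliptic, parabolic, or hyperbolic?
Computing B² - 4AC with A = 8, B = 16, C = 8: discriminant = 0 (zero). Answer: parabolic.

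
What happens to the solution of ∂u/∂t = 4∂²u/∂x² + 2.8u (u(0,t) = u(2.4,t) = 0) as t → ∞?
u → 0. Diffusion dominates reaction (r=2.8 < κπ²/L²≈6.85); solution decays.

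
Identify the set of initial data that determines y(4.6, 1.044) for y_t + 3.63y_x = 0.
A single point: x = 0.81028. The characteristic through (4.6, 1.044) is x - 3.63t = const, so x = 4.6 - 3.63·1.044 = 0.81028.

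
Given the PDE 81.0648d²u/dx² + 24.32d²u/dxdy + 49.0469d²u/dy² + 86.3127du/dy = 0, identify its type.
The second-order coefficients are A = 81.0648, B = 24.32, C = 49.0469. Since B² - 4AC = -15312.44615648 < 0, this is an elliptic PDE.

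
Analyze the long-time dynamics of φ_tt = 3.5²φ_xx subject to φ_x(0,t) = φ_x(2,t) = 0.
Long-time behavior: φ oscillates about a mean that drifts linearly in t (generically unbounded; no decay). There is no damping, so the nonconstant modes persist as standing waves (energy conserved, no decay). But with Neumann conditions at both ends the constant mode has eigenvalue 0: the spatial mean M(t) of φ satisfies M'' = 0, so M(t) = M(0) + M'(0)·t. Unless the initial velocity has zero mean (∫φ_t(x,0)dx = 0), the solution grows linearly in t (unbounded, though not exponentially); if it does have zero mean, the solution stays bounded and simply oscillates.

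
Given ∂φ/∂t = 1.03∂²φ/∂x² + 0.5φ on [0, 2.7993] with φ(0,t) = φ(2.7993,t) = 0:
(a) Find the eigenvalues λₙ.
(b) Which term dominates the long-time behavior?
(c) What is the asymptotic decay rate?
Eigenvalues: λₙ = 1.03n²π²/2.7993² - 0.5.
First three modes:
  n=1: λ₁ = 1.03π²/2.7993² - 0.5 ≈ 0.797
  n=2: λ₂ = 4.12π²/2.7993² - 0.5 ≈ 4.689
  n=3: λ₃ = 9.27π²/2.7993² - 0.5 ≈ 11.176
Since 1.03π²/2.7993² ≈ 1.297 > 0.5, all λₙ > 0.
The n=1 mode decays slowest → dominates as t → ∞.
Asymptotic: φ ~ c₁ sin(πx/2.7993) e^{-λ₁t} with decay rate λ₁ ≈ 0.797.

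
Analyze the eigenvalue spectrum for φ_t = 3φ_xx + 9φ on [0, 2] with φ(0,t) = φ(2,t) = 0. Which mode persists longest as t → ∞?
Eigenvalues: λₙ = 3n²π²/2² - 9.
First three modes:
  n=1: λ₁ = 3π²/2² - 9 ≈ -1.598
  n=2: λ₂ = 12π²/2² - 9 ≈ 20.609
  n=3: λ₃ = 27π²/2² - 9 ≈ 57.62
Since 3π²/2² ≈ 7.402 < 9, λ₁ < 0.
The n=1 mode grows fastest (−λₙ is largest for n=1) → dominates.
Asymptotic: φ ~ c₁ sin(πx/2) e^{1.598t} (exponential growth at rate −λ₁ ≈ 1.598).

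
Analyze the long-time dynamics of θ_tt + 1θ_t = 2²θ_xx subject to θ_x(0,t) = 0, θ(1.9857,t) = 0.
Long-time behavior: θ → 0. Damping (γ=1) dissipates energy; oscillations decay exponentially.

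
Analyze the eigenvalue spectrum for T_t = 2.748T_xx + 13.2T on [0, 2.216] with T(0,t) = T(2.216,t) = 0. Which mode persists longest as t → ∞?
Eigenvalues: λₙ = 2.748n²π²/2.216² - 13.2.
First three modes:
  n=1: λ₁ = 2.748π²/2.216² - 13.2 ≈ -7.677
  n=2: λ₂ = 10.992π²/2.216² - 13.2 ≈ 8.892
  n=3: λ₃ = 24.732π²/2.216² - 13.2 ≈ 36.507
Since 2.748π²/2.216² ≈ 5.523 < 13.2, λ₁ < 0.
The n=1 mode grows fastest (−λₙ is largest for n=1) → dominates.
Asymptotic: T ~ c₁ sin(πx/2.216) e^{7.677t} (exponential growth at rate −λ₁ ≈ 7.677).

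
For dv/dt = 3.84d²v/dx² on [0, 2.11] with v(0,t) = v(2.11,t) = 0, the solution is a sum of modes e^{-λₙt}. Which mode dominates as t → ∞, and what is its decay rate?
Eigenvalues: λₙ = 3.84n²π²/2.11².
First three modes:
  n=1: λ₁ = 3.84π²/2.11² ≈ 8.513
  n=2: λ₂ = 15.36π²/2.11² ≈ 34.051 (4× faster decay)
  n=3: λ₃ = 34.56π²/2.11² ≈ 76.614 (9× faster decay)
As t → ∞, higher modes decay exponentially faster. The n=1 mode dominates: v ~ c₁ sin(πx/2.11) e^{-λ₁t}.
Decay rate: λ₁ = 3.84π²/2.11² ≈ 8.513.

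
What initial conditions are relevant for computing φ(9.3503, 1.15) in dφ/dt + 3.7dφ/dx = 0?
A single point: x = 5.0953. The characteristic through (9.3503, 1.15) is x - 3.7t = const, so x = 9.3503 - 3.7·1.15 = 5.0953.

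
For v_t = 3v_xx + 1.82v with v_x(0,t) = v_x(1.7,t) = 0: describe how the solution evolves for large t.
v grows unboundedly. With Neumann BCs the constant mode has diffusion eigenvalue 0, so any r > 0 makes it grow like e^(1.82t); solution grows exponentially.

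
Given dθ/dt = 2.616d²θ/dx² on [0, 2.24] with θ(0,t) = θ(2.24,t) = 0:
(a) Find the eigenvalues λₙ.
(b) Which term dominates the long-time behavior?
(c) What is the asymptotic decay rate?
Eigenvalues: λₙ = 2.616n²π²/2.24².
First three modes:
  n=1: λ₁ = 2.616π²/2.24² ≈ 5.146
  n=2: λ₂ = 10.464π²/2.24² ≈ 20.583 (4× faster decay)
  n=3: λ₃ = 23.544π²/2.24² ≈ 46.311 (9× faster decay)
As t → ∞, higher modes decay exponentially faster. The n=1 mode dominates: θ ~ c₁ sin(πx/2.24) e^{-λ₁t}.
Decay rate: λ₁ = 2.616π²/2.24² ≈ 5.146.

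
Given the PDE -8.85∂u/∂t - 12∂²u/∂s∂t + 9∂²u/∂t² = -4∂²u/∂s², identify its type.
Rewriting in standard form: 4∂²u/∂s² - 12∂²u/∂s∂t + 9∂²u/∂t² - 8.85∂u/∂t = 0. The second-order coefficients are A = 4, B = -12, C = 9. Since B² - 4AC = 0 = 0, this is a parabolic PDE.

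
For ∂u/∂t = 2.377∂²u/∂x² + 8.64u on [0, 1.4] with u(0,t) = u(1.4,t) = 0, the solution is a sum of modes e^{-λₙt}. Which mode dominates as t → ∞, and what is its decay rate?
Eigenvalues: λₙ = 2.377n²π²/1.4² - 8.64.
First three modes:
  n=1: λ₁ = 2.377π²/1.4² - 8.64 ≈ 3.329
  n=2: λ₂ = 9.508π²/1.4² - 8.64 ≈ 39.238
  n=3: λ₃ = 21.393π²/1.4² - 8.64 ≈ 99.085
Since 2.377π²/1.4² ≈ 11.969 > 8.64, all λₙ > 0.
The n=1 mode decays slowest → dominates as t → ∞.
Asymptotic: u ~ c₁ sin(πx/1.4) e^{-λ₁t} with decay rate λ₁ ≈ 3.329.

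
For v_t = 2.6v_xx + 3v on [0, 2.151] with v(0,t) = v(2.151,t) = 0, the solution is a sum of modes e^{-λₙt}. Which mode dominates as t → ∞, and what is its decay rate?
Eigenvalues: λₙ = 2.6n²π²/2.151² - 3.
First three modes:
  n=1: λ₁ = 2.6π²/2.151² - 3 ≈ 2.546
  n=2: λ₂ = 10.4π²/2.151² - 3 ≈ 19.185
  n=3: λ₃ = 23.4π²/2.151² - 3 ≈ 46.915
Since 2.6π²/2.151² ≈ 5.546 > 3, all λₙ > 0.
The n=1 mode decays slowest → dominates as t → ∞.
Asymptotic: v ~ c₁ sin(πx/2.151) e^{-λ₁t} with decay rate λ₁ ≈ 2.546.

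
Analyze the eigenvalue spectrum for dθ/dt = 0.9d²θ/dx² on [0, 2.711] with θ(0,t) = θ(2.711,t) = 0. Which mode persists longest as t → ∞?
Eigenvalues: λₙ = 0.9n²π²/2.711².
First three modes:
  n=1: λ₁ = 0.9π²/2.711² ≈ 1.209
  n=2: λ₂ = 3.6π²/2.711² ≈ 4.834 (4× faster decay)
  n=3: λ₃ = 8.1π²/2.711² ≈ 10.877 (9× faster decay)
As t → ∞, higher modes decay exponentially faster. The n=1 mode dominates: θ ~ c₁ sin(πx/2.711) e^{-λ₁t}.
Decay rate: λ₁ = 0.9π²/2.711² ≈ 1.209.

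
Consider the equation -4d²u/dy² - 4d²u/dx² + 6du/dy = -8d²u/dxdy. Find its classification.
Rewriting in standard form: -4d²u/dx² + 8d²u/dxdy - 4d²u/dy² + 6du/dy = 0. Parabolic. (A = -4, B = 8, C = -4 gives B² - 4AC = 0.)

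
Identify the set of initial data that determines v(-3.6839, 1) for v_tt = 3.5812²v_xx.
Domain of dependence: [-7.2651, -0.1027]. Signals travel at speed 3.5812, so data within |x - -3.6839| ≤ 3.5812·1 = 3.5812 can reach the point.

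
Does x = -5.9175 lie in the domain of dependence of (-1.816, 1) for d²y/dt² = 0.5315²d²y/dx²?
No. The domain of dependence is [-2.3475, -1.2845], and -5.9175 is outside this interval.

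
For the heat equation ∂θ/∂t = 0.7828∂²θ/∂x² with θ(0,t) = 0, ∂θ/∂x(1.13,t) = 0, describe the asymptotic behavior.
θ → 0. Heat escapes through the Dirichlet boundary.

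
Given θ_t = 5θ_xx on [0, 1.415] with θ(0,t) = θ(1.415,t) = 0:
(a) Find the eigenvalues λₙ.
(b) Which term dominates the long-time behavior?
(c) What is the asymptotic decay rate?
Eigenvalues: λₙ = 5n²π²/1.415².
First three modes:
  n=1: λ₁ = 5π²/1.415² ≈ 24.647
  n=2: λ₂ = 20π²/1.415² ≈ 98.586 (4× faster decay)
  n=3: λ₃ = 45π²/1.415² ≈ 221.819 (9× faster decay)
As t → ∞, higher modes decay exponentially faster. The n=1 mode dominates: θ ~ c₁ sin(πx/1.415) e^{-λ₁t}.
Decay rate: λ₁ = 5π²/1.415² ≈ 24.647.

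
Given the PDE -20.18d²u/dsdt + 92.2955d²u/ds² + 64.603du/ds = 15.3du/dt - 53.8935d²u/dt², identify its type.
Rewriting in standard form: 92.2955d²u/ds² - 20.18d²u/dsdt + 53.8935d²u/dt² + 64.603du/ds - 15.3du/dt = 0. The second-order coefficients are A = 92.2955, B = -20.18, C = 53.8935. Since B² - 4AC = -19489.277717 < 0, this is an elliptic PDE.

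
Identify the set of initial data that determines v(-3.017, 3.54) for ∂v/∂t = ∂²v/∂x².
The entire real line. The heat equation has infinite propagation speed: any initial disturbance instantly affects all points (though exponentially small far away).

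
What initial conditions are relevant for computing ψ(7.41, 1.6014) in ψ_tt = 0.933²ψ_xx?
Domain of dependence: [5.9158938, 8.9041062]. Signals travel at speed 0.933, so data within |x - 7.41| ≤ 0.933·1.6014 = 1.4941062 can reach the point.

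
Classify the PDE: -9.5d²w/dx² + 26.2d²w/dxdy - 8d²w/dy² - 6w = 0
A = -9.5, B = 26.2, C = -8. Discriminant B² - 4AC = 382.44. Since 382.44 > 0, hyperbolic.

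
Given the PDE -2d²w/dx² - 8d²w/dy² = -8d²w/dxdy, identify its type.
Rewriting in standard form: -2d²w/dx² + 8d²w/dxdy - 8d²w/dy² = 0. The second-order coefficients are A = -2, B = 8, C = -8. Since B² - 4AC = 0 = 0, this is a parabolic PDE.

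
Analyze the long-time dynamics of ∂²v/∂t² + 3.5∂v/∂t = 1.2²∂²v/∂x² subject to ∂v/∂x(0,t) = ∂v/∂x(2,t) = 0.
Long-time behavior: v → constant (steady state). Damping (γ=3.5) dissipates the nonconstant modes; with Neumann BCs the spatial average obeys M''+γM'=0 and tends to a finite limit.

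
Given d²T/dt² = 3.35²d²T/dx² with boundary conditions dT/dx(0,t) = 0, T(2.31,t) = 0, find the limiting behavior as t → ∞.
T oscillates (no decay). Energy is conserved; the solution oscillates indefinitely as standing waves.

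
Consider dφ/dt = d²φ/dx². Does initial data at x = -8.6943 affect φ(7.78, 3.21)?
Yes, for any finite x. The heat equation has infinite propagation speed, so all initial data affects all points at any t > 0.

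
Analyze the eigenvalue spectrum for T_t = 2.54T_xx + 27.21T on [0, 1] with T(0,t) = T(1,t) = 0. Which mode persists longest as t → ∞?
Eigenvalues: λₙ = 2.54n²π²/1² - 27.21.
First three modes:
  n=1: λ₁ = 2.54π² - 27.21 ≈ -2.141
  n=2: λ₂ = 10.16π² - 27.21 ≈ 73.065
  n=3: λ₃ = 22.86π² - 27.21 ≈ 198.409
Since 2.54π² ≈ 25.069 < 27.21, λ₁ < 0.
The n=1 mode grows fastest (−λₙ is largest for n=1) → dominates.
Asymptotic: T ~ c₁ sin(πx/1) e^{2.141t} (exponential growth at rate −λ₁ ≈ 2.141).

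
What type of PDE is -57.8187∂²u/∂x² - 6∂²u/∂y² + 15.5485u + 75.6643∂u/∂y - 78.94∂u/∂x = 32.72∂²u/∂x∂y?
Rewriting in standard form: -57.8187∂²u/∂x² - 32.72∂²u/∂x∂y - 6∂²u/∂y² - 78.94∂u/∂x + 75.6643∂u/∂y + 15.5485u = 0. With A = -57.8187, B = -32.72, C = -6, the discriminant is -317.0504. This is an elliptic PDE.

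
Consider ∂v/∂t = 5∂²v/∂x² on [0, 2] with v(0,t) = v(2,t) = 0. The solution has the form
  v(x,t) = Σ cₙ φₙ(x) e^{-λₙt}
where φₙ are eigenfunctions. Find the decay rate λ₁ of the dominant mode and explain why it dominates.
Eigenvalues: λₙ = 5n²π²/2².
First three modes:
  n=1: λ₁ = 5π²/2² ≈ 12.337
  n=2: λ₂ = 20π²/2² ≈ 49.348 (4× faster decay)
  n=3: λ₃ = 45π²/2² ≈ 111.033 (9× faster decay)
As t → ∞, higher modes decay exponentially faster. The n=1 mode dominates: v ~ c₁ sin(πx/2) e^{-λ₁t}.
Decay rate: λ₁ = 5π²/2² ≈ 12.337.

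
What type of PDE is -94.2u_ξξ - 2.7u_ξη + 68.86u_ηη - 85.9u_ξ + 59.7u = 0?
With A = -94.2, B = -2.7, C = 68.86, the discriminant is 25953.738. This is a hyperbolic PDE.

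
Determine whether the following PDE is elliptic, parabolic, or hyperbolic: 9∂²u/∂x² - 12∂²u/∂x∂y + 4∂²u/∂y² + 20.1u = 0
Coefficients: A = 9, B = -12, C = 4. B² - 4AC = 0, which is zero, so the equation is parabolic.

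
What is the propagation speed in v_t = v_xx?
Infinite. The heat equation is parabolic, not hyperbolic, so disturbances propagate instantly.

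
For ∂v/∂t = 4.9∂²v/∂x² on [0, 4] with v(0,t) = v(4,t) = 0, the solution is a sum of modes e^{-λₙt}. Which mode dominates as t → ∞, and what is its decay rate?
Eigenvalues: λₙ = 4.9n²π²/4².
First three modes:
  n=1: λ₁ = 4.9π²/4² ≈ 3.023
  n=2: λ₂ = 19.6π²/4² ≈ 12.09 (4× faster decay)
  n=3: λ₃ = 44.1π²/4² ≈ 27.203 (9× faster decay)
As t → ∞, higher modes decay exponentially faster. The n=1 mode dominates: v ~ c₁ sin(πx/4) e^{-λ₁t}.
Decay rate: λ₁ = 4.9π²/4² ≈ 3.023.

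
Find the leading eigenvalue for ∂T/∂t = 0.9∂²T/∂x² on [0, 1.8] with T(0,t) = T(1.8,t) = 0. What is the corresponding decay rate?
Eigenvalues: λₙ = 0.9n²π²/1.8².
First three modes:
  n=1: λ₁ = 0.9π²/1.8² ≈ 2.742
  n=2: λ₂ = 3.6π²/1.8² ≈ 10.966 (4× faster decay)
  n=3: λ₃ = 8.1π²/1.8² ≈ 24.674 (9× faster decay)
As t → ∞, higher modes decay exponentially faster. The n=1 mode dominates: T ~ c₁ sin(πx/1.8) e^{-λ₁t}.
Decay rate: λ₁ = 0.9π²/1.8² ≈ 2.742.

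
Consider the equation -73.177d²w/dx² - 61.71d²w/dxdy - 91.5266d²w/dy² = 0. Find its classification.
Elliptic. (A = -73.177, B = -61.71, C = -91.5266 gives B² - 4AC = -22982.4439328.)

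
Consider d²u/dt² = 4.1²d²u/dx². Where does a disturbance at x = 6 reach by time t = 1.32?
Domain of influence: [0.588, 11.412]. Data at x = 6 spreads outward at speed 4.1.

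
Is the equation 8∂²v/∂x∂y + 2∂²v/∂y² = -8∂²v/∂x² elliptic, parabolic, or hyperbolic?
Rewriting in standard form: 8∂²v/∂x² + 8∂²v/∂x∂y + 2∂²v/∂y² = 0. Computing B² - 4AC with A = 8, B = 8, C = 2: discriminant = 0 (zero). Answer: parabolic.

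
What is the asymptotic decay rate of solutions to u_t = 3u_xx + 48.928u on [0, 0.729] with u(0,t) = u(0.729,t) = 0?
Eigenvalues: λₙ = 3n²π²/0.729² - 48.928.
First three modes:
  n=1: λ₁ = 3π²/0.729² - 48.928 ≈ 6.786
  n=2: λ₂ = 12π²/0.729² - 48.928 ≈ 173.929
  n=3: λ₃ = 27π²/0.729² - 48.928 ≈ 452.5
Since 3π²/0.729² ≈ 55.714 > 48.928, all λₙ > 0.
The n=1 mode decays slowest → dominates as t → ∞.
Asymptotic: u ~ c₁ sin(πx/0.729) e^{-λ₁t} with decay rate λ₁ ≈ 6.786.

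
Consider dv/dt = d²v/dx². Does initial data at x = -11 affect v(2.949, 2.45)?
Yes, for any finite x. The heat equation has infinite propagation speed, so all initial data affects all points at any t > 0.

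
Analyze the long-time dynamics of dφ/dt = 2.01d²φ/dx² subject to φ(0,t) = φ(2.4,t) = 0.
Long-time behavior: φ → 0. Heat diffuses out through both boundaries.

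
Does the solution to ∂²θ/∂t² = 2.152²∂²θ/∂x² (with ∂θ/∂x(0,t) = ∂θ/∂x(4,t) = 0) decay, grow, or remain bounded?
θ oscillates about a mean that drifts linearly in t (generically unbounded; no decay). There is no damping, so the nonconstant modes persist as standing waves (energy conserved, no decay). But with Neumann conditions at both ends the constant mode has eigenvalue 0: the spatial mean M(t) of θ satisfies M'' = 0, so M(t) = M(0) + M'(0)·t. Unless the initial velocity has zero mean (∫θ_t(x,0)dx = 0), the solution grows linearly in t (unbounded, though not exponentially); if it does have zero mean, the solution stays bounded and simply oscillates.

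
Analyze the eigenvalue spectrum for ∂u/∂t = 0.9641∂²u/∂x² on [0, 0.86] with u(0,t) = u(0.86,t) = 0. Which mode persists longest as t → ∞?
Eigenvalues: λₙ = 0.9641n²π²/0.86².
First three modes:
  n=1: λ₁ = 0.9641π²/0.86² ≈ 12.865
  n=2: λ₂ = 3.8564π²/0.86² ≈ 51.462 (4× faster decay)
  n=3: λ₃ = 8.6769π²/0.86² ≈ 115.789 (9× faster decay)
As t → ∞, higher modes decay exponentially faster. The n=1 mode dominates: u ~ c₁ sin(πx/0.86) e^{-λ₁t}.
Decay rate: λ₁ = 0.9641π²/0.86² ≈ 12.865.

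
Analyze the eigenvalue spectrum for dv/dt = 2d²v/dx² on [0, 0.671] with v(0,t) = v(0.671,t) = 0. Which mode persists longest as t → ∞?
Eigenvalues: λₙ = 2n²π²/0.671².
First three modes:
  n=1: λ₁ = 2π²/0.671² ≈ 43.841
  n=2: λ₂ = 8π²/0.671² ≈ 175.366 (4× faster decay)
  n=3: λ₃ = 18π²/0.671² ≈ 394.573 (9× faster decay)
As t → ∞, higher modes decay exponentially faster. The n=1 mode dominates: v ~ c₁ sin(πx/0.671) e^{-λ₁t}.
Decay rate: λ₁ = 2π²/0.671² ≈ 43.841.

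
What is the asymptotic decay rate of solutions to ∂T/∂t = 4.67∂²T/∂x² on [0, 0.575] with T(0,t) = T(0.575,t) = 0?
Eigenvalues: λₙ = 4.67n²π²/0.575².
First three modes:
  n=1: λ₁ = 4.67π²/0.575² ≈ 139.406
  n=2: λ₂ = 18.68π²/0.575² ≈ 557.623 (4× faster decay)
  n=3: λ₃ = 42.03π²/0.575² ≈ 1254.652 (9× faster decay)
As t → ∞, higher modes decay exponentially faster. The n=1 mode dominates: T ~ c₁ sin(πx/0.575) e^{-λ₁t}.
Decay rate: λ₁ = 4.67π²/0.575² ≈ 139.406.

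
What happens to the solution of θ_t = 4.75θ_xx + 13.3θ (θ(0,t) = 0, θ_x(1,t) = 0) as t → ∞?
θ grows unboundedly. Reaction dominates diffusion (r=13.3 > κπ²/(4L²)≈11.72); solution grows exponentially.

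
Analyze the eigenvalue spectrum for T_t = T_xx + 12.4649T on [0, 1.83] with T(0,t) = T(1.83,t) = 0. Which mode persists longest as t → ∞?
Eigenvalues: λₙ = n²π²/1.83² - 12.4649.
First three modes:
  n=1: λ₁ = π²/1.83² - 12.4649 ≈ -9.518
  n=2: λ₂ = 4π²/1.83² - 12.4649 ≈ -0.676
  n=3: λ₃ = 9π²/1.83² - 12.4649 ≈ 14.059
Since π²/1.83² ≈ 2.947 < 12.4649, λ₁ < 0.
The n=1 mode grows fastest (−λₙ is largest for n=1) → dominates.
Asymptotic: T ~ c₁ sin(πx/1.83) e^{9.518t} (exponential growth at rate −λ₁ ≈ 9.518).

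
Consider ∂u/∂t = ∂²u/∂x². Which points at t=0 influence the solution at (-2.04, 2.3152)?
The entire real line. The heat equation has infinite propagation speed: any initial disturbance instantly affects all points (though exponentially small far away).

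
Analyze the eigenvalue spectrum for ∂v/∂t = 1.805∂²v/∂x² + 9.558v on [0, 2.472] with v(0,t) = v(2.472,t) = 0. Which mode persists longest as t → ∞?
Eigenvalues: λₙ = 1.805n²π²/2.472² - 9.558.
First three modes:
  n=1: λ₁ = 1.805π²/2.472² - 9.558 ≈ -6.643
  n=2: λ₂ = 7.22π²/2.472² - 9.558 ≈ 2.103
  n=3: λ₃ = 16.245π²/2.472² - 9.558 ≈ 16.68
Since 1.805π²/2.472² ≈ 2.915 < 9.558, λ₁ < 0.
The n=1 mode grows fastest (−λₙ is largest for n=1) → dominates.
Asymptotic: v ~ c₁ sin(πx/2.472) e^{6.643t} (exponential growth at rate −λ₁ ≈ 6.643).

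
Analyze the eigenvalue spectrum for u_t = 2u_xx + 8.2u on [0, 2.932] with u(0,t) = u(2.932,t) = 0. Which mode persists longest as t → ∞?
Eigenvalues: λₙ = 2n²π²/2.932² - 8.2.
First three modes:
  n=1: λ₁ = 2π²/2.932² - 8.2 ≈ -5.904
  n=2: λ₂ = 8π²/2.932² - 8.2 ≈ 0.985
  n=3: λ₃ = 18π²/2.932² - 8.2 ≈ 12.465
Since 2π²/2.932² ≈ 2.296 < 8.2, λ₁ < 0.
The n=1 mode grows fastest (−λₙ is largest for n=1) → dominates.
Asymptotic: u ~ c₁ sin(πx/2.932) e^{5.904t} (exponential growth at rate −λ₁ ≈ 5.904).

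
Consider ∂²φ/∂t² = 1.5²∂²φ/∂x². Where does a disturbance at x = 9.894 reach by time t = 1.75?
Domain of influence: [7.269, 12.519]. Data at x = 9.894 spreads outward at speed 1.5.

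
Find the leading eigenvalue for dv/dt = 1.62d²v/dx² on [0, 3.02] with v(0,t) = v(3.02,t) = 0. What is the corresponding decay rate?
Eigenvalues: λₙ = 1.62n²π²/3.02².
First three modes:
  n=1: λ₁ = 1.62π²/3.02² ≈ 1.753
  n=2: λ₂ = 6.48π²/3.02² ≈ 7.012 (4× faster decay)
  n=3: λ₃ = 14.58π²/3.02² ≈ 15.778 (9× faster decay)
As t → ∞, higher modes decay exponentially faster. The n=1 mode dominates: v ~ c₁ sin(πx/3.02) e^{-λ₁t}.
Decay rate: λ₁ = 1.62π²/3.02² ≈ 1.753.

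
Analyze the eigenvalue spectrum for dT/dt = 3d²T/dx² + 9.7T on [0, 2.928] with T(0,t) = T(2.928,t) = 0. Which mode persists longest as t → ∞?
Eigenvalues: λₙ = 3n²π²/2.928² - 9.7.
First three modes:
  n=1: λ₁ = 3π²/2.928² - 9.7 ≈ -6.246
  n=2: λ₂ = 12π²/2.928² - 9.7 ≈ 4.115
  n=3: λ₃ = 27π²/2.928² - 9.7 ≈ 21.383
Since 3π²/2.928² ≈ 3.454 < 9.7, λ₁ < 0.
The n=1 mode grows fastest (−λₙ is largest for n=1) → dominates.
Asymptotic: T ~ c₁ sin(πx/2.928) e^{6.246t} (exponential growth at rate −λ₁ ≈ 6.246).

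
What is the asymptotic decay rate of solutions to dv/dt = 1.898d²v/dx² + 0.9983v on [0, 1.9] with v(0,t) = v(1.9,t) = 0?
Eigenvalues: λₙ = 1.898n²π²/1.9² - 0.9983.
First three modes:
  n=1: λ₁ = 1.898π²/1.9² - 0.9983 ≈ 4.191
  n=2: λ₂ = 7.592π²/1.9² - 0.9983 ≈ 19.758
  n=3: λ₃ = 17.082π²/1.9² - 0.9983 ≈ 45.703
Since 1.898π²/1.9² ≈ 5.189 > 0.9983, all λₙ > 0.
The n=1 mode decays slowest → dominates as t → ∞.
Asymptotic: v ~ c₁ sin(πx/1.9) e^{-λ₁t} with decay rate λ₁ ≈ 4.191.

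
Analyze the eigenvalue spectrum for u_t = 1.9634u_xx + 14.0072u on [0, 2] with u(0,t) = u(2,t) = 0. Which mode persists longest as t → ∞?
Eigenvalues: λₙ = 1.9634n²π²/2² - 14.0072.
First three modes:
  n=1: λ₁ = 1.9634π²/2² - 14.0072 ≈ -9.163
  n=2: λ₂ = 7.8536π²/2² - 14.0072 ≈ 5.371
  n=3: λ₃ = 17.6706π²/2² - 14.0072 ≈ 29.593
Since 1.9634π²/2² ≈ 4.844 < 14.0072, λ₁ < 0.
The n=1 mode grows fastest (−λₙ is largest for n=1) → dominates.
Asymptotic: u ~ c₁ sin(πx/2) e^{9.163t} (exponential growth at rate −λ₁ ≈ 9.163).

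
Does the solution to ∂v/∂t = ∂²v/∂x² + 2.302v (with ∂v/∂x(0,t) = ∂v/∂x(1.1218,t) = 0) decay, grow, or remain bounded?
v grows unboundedly. With Neumann BCs the constant mode has diffusion eigenvalue 0, so any r > 0 makes it grow like e^(2.302t); solution grows exponentially.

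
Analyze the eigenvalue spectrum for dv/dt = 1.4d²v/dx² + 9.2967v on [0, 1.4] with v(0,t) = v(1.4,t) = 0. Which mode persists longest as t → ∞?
Eigenvalues: λₙ = 1.4n²π²/1.4² - 9.2967.
First three modes:
  n=1: λ₁ = 1.4π²/1.4² - 9.2967 ≈ -2.247
  n=2: λ₂ = 5.6π²/1.4² - 9.2967 ≈ 18.902
  n=3: λ₃ = 12.6π²/1.4² - 9.2967 ≈ 54.151
Since 1.4π²/1.4² ≈ 7.05 < 9.2967, λ₁ < 0.
The n=1 mode grows fastest (−λₙ is largest for n=1) → dominates.
Asymptotic: v ~ c₁ sin(πx/1.4) e^{2.247t} (exponential growth at rate −λ₁ ≈ 2.247).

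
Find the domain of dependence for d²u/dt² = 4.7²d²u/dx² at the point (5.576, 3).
Domain of dependence: [-8.524, 19.676]. Signals travel at speed 4.7, so data within |x - 5.576| ≤ 4.7·3 = 14.1 can reach the point.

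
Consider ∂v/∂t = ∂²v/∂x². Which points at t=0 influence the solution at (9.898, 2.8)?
The entire real line. The heat equation has infinite propagation speed: any initial disturbance instantly affects all points (though exponentially small far away).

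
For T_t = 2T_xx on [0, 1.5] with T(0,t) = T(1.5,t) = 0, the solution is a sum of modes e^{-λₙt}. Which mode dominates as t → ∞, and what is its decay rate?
Eigenvalues: λₙ = 2n²π²/1.5².
First three modes:
  n=1: λ₁ = 2π²/1.5² ≈ 8.773
  n=2: λ₂ = 8π²/1.5² ≈ 35.092 (4× faster decay)
  n=3: λ₃ = 18π²/1.5² ≈ 78.957 (9× faster decay)
As t → ∞, higher modes decay exponentially faster. The n=1 mode dominates: T ~ c₁ sin(πx/1.5) e^{-λ₁t}.
Decay rate: λ₁ = 2π²/1.5² ≈ 8.773.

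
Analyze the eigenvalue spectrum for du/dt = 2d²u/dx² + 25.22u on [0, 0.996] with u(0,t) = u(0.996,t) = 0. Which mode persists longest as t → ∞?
Eigenvalues: λₙ = 2n²π²/0.996² - 25.22.
First three modes:
  n=1: λ₁ = 2π²/0.996² - 25.22 ≈ -5.322
  n=2: λ₂ = 8π²/0.996² - 25.22 ≈ 54.372
  n=3: λ₃ = 18π²/0.996² - 25.22 ≈ 153.863
Since 2π²/0.996² ≈ 19.898 < 25.22, λ₁ < 0.
The n=1 mode grows fastest (−λₙ is largest for n=1) → dominates.
Asymptotic: u ~ c₁ sin(πx/0.996) e^{5.322t} (exponential growth at rate −λ₁ ≈ 5.322).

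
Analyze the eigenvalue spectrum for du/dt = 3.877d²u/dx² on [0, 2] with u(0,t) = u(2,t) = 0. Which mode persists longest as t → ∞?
Eigenvalues: λₙ = 3.877n²π²/2².
First three modes:
  n=1: λ₁ = 3.877π²/2² ≈ 9.566
  n=2: λ₂ = 15.508π²/2² ≈ 38.264 (4× faster decay)
  n=3: λ₃ = 34.893π²/2² ≈ 86.095 (9× faster decay)
As t → ∞, higher modes decay exponentially faster. The n=1 mode dominates: u ~ c₁ sin(πx/2) e^{-λ₁t}.
Decay rate: λ₁ = 3.877π²/2² ≈ 9.566.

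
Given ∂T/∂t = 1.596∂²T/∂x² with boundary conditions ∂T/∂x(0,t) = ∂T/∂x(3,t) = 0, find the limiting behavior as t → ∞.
T → constant (steady state). Heat is conserved (no flux at boundaries); solution approaches the spatial average.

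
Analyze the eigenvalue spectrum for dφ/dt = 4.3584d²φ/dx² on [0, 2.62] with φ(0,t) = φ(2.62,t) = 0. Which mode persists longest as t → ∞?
Eigenvalues: λₙ = 4.3584n²π²/2.62².
First three modes:
  n=1: λ₁ = 4.3584π²/2.62² ≈ 6.266
  n=2: λ₂ = 17.4336π²/2.62² ≈ 25.066 (4× faster decay)
  n=3: λ₃ = 39.2256π²/2.62² ≈ 56.398 (9× faster decay)
As t → ∞, higher modes decay exponentially faster. The n=1 mode dominates: φ ~ c₁ sin(πx/2.62) e^{-λ₁t}.
Decay rate: λ₁ = 4.3584π²/2.62² ≈ 6.266.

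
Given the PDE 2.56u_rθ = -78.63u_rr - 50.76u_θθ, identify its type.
Rewriting in standard form: 78.63u_rr + 2.56u_rθ + 50.76u_θθ = 0. The second-order coefficients are A = 78.63, B = 2.56, C = 50.76. Since B² - 4AC = -15958.4816 < 0, this is an elliptic PDE.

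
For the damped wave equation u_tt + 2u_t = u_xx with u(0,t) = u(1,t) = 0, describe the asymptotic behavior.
u → 0. Damping (γ=2) dissipates energy; oscillations decay exponentially.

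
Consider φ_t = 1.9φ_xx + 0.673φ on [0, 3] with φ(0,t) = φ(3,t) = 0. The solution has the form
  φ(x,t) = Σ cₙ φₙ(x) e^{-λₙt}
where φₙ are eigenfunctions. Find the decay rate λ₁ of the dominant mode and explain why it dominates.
Eigenvalues: λₙ = 1.9n²π²/3² - 0.673.
First three modes:
  n=1: λ₁ = 1.9π²/3² - 0.673 ≈ 1.411
  n=2: λ₂ = 7.6π²/3² - 0.673 ≈ 7.661
  n=3: λ₃ = 17.1π²/3² - 0.673 ≈ 18.079
Since 1.9π²/3² ≈ 2.084 > 0.673, all λₙ > 0.
The n=1 mode decays slowest → dominates as t → ∞.
Asymptotic: φ ~ c₁ sin(πx/3) e^{-λ₁t} with decay rate λ₁ ≈ 1.411.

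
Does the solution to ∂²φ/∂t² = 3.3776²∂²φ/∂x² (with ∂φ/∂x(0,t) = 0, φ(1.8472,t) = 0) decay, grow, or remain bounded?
φ oscillates (no decay). Energy is conserved; the solution oscillates indefinitely as standing waves.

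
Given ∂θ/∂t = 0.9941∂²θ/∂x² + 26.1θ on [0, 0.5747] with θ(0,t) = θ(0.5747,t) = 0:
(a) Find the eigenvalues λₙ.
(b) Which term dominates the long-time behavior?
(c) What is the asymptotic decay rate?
Eigenvalues: λₙ = 0.9941n²π²/0.5747² - 26.1.
First three modes:
  n=1: λ₁ = 0.9941π²/0.5747² - 26.1 ≈ 3.606
  n=2: λ₂ = 3.9764π²/0.5747² - 26.1 ≈ 92.725
  n=3: λ₃ = 8.9469π²/0.5747² - 26.1 ≈ 241.256
Since 0.9941π²/0.5747² ≈ 29.706 > 26.1, all λₙ > 0.
The n=1 mode decays slowest → dominates as t → ∞.
Asymptotic: θ ~ c₁ sin(πx/0.5747) e^{-λ₁t} with decay rate λ₁ ≈ 3.606.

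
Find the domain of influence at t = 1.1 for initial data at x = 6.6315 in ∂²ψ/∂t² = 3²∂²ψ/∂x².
Domain of influence: [3.3315, 9.9315]. Data at x = 6.6315 spreads outward at speed 3.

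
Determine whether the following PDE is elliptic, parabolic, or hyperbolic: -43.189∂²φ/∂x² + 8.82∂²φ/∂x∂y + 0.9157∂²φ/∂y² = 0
Coefficients: A = -43.189, B = 8.82, C = 0.9157. B² - 4AC = 235.9850692, which is positive, so the equation is hyperbolic.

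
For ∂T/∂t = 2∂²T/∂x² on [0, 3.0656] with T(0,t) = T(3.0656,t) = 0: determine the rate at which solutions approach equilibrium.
Eigenvalues: λₙ = 2n²π²/3.0656².
First three modes:
  n=1: λ₁ = 2π²/3.0656² ≈ 2.1
  n=2: λ₂ = 8π²/3.0656² ≈ 8.402 (4× faster decay)
  n=3: λ₃ = 18π²/3.0656² ≈ 18.903 (9× faster decay)
As t → ∞, higher modes decay exponentially faster. The n=1 mode dominates: T ~ c₁ sin(πx/3.0656) e^{-λ₁t}.
Decay rate: λ₁ = 2π²/3.0656² ≈ 2.1.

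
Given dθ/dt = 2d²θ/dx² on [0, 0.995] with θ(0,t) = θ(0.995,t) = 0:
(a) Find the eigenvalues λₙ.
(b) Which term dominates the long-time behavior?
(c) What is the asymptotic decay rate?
Eigenvalues: λₙ = 2n²π²/0.995².
First three modes:
  n=1: λ₁ = 2π²/0.995² ≈ 19.938
  n=2: λ₂ = 8π²/0.995² ≈ 79.752 (4× faster decay)
  n=3: λ₃ = 18π²/0.995² ≈ 179.443 (9× faster decay)
As t → ∞, higher modes decay exponentially faster. The n=1 mode dominates: θ ~ c₁ sin(πx/0.995) e^{-λ₁t}.
Decay rate: λ₁ = 2π²/0.995² ≈ 19.938.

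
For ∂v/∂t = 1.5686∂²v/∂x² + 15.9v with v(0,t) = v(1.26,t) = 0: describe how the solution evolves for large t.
v grows unboundedly. Reaction dominates diffusion (r=15.9 > κπ²/L²≈9.75); solution grows exponentially.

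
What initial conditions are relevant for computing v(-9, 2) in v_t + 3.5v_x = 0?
A single point: x = -16. The characteristic through (-9, 2) is x - 3.5t = const, so x = -9 - 3.5·2 = -16.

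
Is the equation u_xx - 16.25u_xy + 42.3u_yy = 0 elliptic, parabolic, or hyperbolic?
Computing B² - 4AC with A = 1, B = -16.25, C = 42.3: discriminant = 94.8625 (positive). Answer: hyperbolic.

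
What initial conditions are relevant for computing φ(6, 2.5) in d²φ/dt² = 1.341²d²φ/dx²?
Domain of dependence: [2.6475, 9.3525]. Signals travel at speed 1.341, so data within |x - 6| ≤ 1.341·2.5 = 3.3525 can reach the point.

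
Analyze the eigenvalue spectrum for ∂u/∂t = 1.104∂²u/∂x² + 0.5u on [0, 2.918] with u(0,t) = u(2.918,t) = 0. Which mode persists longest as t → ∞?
Eigenvalues: λₙ = 1.104n²π²/2.918² - 0.5.
First three modes:
  n=1: λ₁ = 1.104π²/2.918² - 0.5 ≈ 0.78
  n=2: λ₂ = 4.416π²/2.918² - 0.5 ≈ 4.619
  n=3: λ₃ = 9.936π²/2.918² - 0.5 ≈ 11.017
Since 1.104π²/2.918² ≈ 1.28 > 0.5, all λₙ > 0.
The n=1 mode decays slowest → dominates as t → ∞.
Asymptotic: u ~ c₁ sin(πx/2.918) e^{-λ₁t} with decay rate λ₁ ≈ 0.78.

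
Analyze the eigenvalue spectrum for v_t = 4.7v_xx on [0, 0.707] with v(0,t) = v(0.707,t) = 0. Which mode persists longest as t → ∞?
Eigenvalues: λₙ = 4.7n²π²/0.707².
First three modes:
  n=1: λ₁ = 4.7π²/0.707² ≈ 92.802
  n=2: λ₂ = 18.8π²/0.707² ≈ 371.209 (4× faster decay)
  n=3: λ₃ = 42.3π²/0.707² ≈ 835.221 (9× faster decay)
As t → ∞, higher modes decay exponentially faster. The n=1 mode dominates: v ~ c₁ sin(πx/0.707) e^{-λ₁t}.
Decay rate: λ₁ = 4.7π²/0.707² ≈ 92.802.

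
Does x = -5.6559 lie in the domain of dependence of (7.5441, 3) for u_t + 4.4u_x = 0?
Yes. The characteristic through (7.5441, 3) passes through x = -5.6559.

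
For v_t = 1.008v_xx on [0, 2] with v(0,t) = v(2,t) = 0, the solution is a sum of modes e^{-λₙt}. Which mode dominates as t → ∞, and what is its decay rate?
Eigenvalues: λₙ = 1.008n²π²/2².
First three modes:
  n=1: λ₁ = 1.008π²/2² ≈ 2.487
  n=2: λ₂ = 4.032π²/2² ≈ 9.949 (4× faster decay)
  n=3: λ₃ = 9.072π²/2² ≈ 22.384 (9× faster decay)
As t → ∞, higher modes decay exponentially faster. The n=1 mode dominates: v ~ c₁ sin(πx/2) e^{-λ₁t}.
Decay rate: λ₁ = 1.008π²/2² ≈ 2.487.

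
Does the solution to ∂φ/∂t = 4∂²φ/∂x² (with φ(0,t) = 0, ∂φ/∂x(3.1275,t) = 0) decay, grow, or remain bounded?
φ → 0. Heat escapes through the Dirichlet boundary.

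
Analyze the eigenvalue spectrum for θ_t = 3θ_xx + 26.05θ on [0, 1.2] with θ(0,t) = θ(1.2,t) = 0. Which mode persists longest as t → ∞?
Eigenvalues: λₙ = 3n²π²/1.2² - 26.05.
First three modes:
  n=1: λ₁ = 3π²/1.2² - 26.05 ≈ -5.488
  n=2: λ₂ = 12π²/1.2² - 26.05 ≈ 56.197
  n=3: λ₃ = 27π²/1.2² - 26.05 ≈ 159.005
Since 3π²/1.2² ≈ 20.562 < 26.05, λ₁ < 0.
The n=1 mode grows fastest (−λₙ is largest for n=1) → dominates.
Asymptotic: θ ~ c₁ sin(πx/1.2) e^{5.488t} (exponential growth at rate −λ₁ ≈ 5.488).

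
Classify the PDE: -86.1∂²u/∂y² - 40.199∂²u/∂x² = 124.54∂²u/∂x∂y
Rewriting in standard form: -40.199∂²u/∂x² - 124.54∂²u/∂x∂y - 86.1∂²u/∂y² = 0. A = -40.199, B = -124.54, C = -86.1. Discriminant B² - 4AC = 1665.676. Since 1665.676 > 0, hyperbolic.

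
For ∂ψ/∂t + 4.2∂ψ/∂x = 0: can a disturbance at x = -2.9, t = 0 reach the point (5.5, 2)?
Yes. The characteristic through (5.5, 2) passes through x = -2.9.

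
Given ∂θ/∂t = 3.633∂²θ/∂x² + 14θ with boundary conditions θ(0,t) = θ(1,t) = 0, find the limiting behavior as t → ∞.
θ → 0. Diffusion dominates reaction (r=14 < κπ²/L²≈35.86); solution decays.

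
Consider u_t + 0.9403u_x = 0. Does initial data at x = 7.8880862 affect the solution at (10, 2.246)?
Yes. The characteristic through (10, 2.246) passes through x = 7.8880862.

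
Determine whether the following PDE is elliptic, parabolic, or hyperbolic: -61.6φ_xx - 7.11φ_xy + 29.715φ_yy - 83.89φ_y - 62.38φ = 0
Coefficients: A = -61.6, B = -7.11, C = 29.715. B² - 4AC = 7372.3281, which is positive, so the equation is hyperbolic.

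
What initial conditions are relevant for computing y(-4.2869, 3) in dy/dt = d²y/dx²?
The entire real line. The heat equation has infinite propagation speed: any initial disturbance instantly affects all points (though exponentially small far away).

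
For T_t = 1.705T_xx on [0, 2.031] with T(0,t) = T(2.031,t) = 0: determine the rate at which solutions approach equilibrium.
Eigenvalues: λₙ = 1.705n²π²/2.031².
First three modes:
  n=1: λ₁ = 1.705π²/2.031² ≈ 4.079
  n=2: λ₂ = 6.82π²/2.031² ≈ 16.318 (4× faster decay)
  n=3: λ₃ = 15.345π²/2.031² ≈ 36.715 (9× faster decay)
As t → ∞, higher modes decay exponentially faster. The n=1 mode dominates: T ~ c₁ sin(πx/2.031) e^{-λ₁t}.
Decay rate: λ₁ = 1.705π²/2.031² ≈ 4.079.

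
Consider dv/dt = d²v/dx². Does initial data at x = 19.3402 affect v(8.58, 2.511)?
Yes, for any finite x. The heat equation has infinite propagation speed, so all initial data affects all points at any t > 0.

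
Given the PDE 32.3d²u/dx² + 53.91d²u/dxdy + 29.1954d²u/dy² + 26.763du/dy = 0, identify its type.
The second-order coefficients are A = 32.3, B = 53.91, C = 29.1954. Since B² - 4AC = -865.75758 < 0, this is an elliptic PDE.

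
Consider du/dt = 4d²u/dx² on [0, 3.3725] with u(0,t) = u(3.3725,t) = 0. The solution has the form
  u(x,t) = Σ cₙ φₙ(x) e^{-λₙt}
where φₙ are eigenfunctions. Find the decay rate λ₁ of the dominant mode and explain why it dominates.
Eigenvalues: λₙ = 4n²π²/3.3725².
First three modes:
  n=1: λ₁ = 4π²/3.3725² ≈ 3.471
  n=2: λ₂ = 16π²/3.3725² ≈ 13.884 (4× faster decay)
  n=3: λ₃ = 36π²/3.3725² ≈ 31.239 (9× faster decay)
As t → ∞, higher modes decay exponentially faster. The n=1 mode dominates: u ~ c₁ sin(πx/3.3725) e^{-λ₁t}.
Decay rate: λ₁ = 4π²/3.3725² ≈ 3.471.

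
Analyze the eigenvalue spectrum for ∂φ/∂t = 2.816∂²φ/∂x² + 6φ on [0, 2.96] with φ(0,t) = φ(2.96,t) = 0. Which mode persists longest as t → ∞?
Eigenvalues: λₙ = 2.816n²π²/2.96² - 6.
First three modes:
  n=1: λ₁ = 2.816π²/2.96² - 6 ≈ -2.828
  n=2: λ₂ = 11.264π²/2.96² - 6 ≈ 6.688
  n=3: λ₃ = 25.344π²/2.96² - 6 ≈ 22.549
Since 2.816π²/2.96² ≈ 3.172 < 6, λ₁ < 0.
The n=1 mode grows fastest (−λₙ is largest for n=1) → dominates.
Asymptotic: φ ~ c₁ sin(πx/2.96) e^{2.828t} (exponential growth at rate −λ₁ ≈ 2.828).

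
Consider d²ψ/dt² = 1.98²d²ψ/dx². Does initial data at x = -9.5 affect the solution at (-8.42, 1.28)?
Yes. The domain of dependence is [-10.9544, -5.8856], and -9.5 ∈ [-10.9544, -5.8856].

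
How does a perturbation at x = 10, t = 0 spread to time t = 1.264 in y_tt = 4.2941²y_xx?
Domain of influence: [4.5722576, 15.4277424]. Data at x = 10 spreads outward at speed 4.2941.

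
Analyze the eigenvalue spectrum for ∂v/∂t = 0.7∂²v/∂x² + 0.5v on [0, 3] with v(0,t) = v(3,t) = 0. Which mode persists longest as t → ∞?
Eigenvalues: λₙ = 0.7n²π²/3² - 0.5.
First three modes:
  n=1: λ₁ = 0.7π²/3² - 0.5 ≈ 0.268
  n=2: λ₂ = 2.8π²/3² - 0.5 ≈ 2.571
  n=3: λ₃ = 6.3π²/3² - 0.5 ≈ 6.409
Since 0.7π²/3² ≈ 0.768 > 0.5, all λₙ > 0.
The n=1 mode decays slowest → dominates as t → ∞.
Asymptotic: v ~ c₁ sin(πx/3) e^{-λ₁t} with decay rate λ₁ ≈ 0.268.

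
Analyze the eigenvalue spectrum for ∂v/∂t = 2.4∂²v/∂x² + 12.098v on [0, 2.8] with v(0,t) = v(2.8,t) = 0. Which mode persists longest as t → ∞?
Eigenvalues: λₙ = 2.4n²π²/2.8² - 12.098.
First three modes:
  n=1: λ₁ = 2.4π²/2.8² - 12.098 ≈ -9.077
  n=2: λ₂ = 9.6π²/2.8² - 12.098 ≈ -0.013
  n=3: λ₃ = 21.6π²/2.8² - 12.098 ≈ 15.094
Since 2.4π²/2.8² ≈ 3.021 < 12.098, λ₁ < 0.
The n=1 mode grows fastest (−λₙ is largest for n=1) → dominates.
Asymptotic: v ~ c₁ sin(πx/2.8) e^{9.077t} (exponential growth at rate −λ₁ ≈ 9.077).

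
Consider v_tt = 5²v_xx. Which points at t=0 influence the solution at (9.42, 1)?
Domain of dependence: [4.42, 14.42]. Signals travel at speed 5, so data within |x - 9.42| ≤ 5·1 = 5 can reach the point.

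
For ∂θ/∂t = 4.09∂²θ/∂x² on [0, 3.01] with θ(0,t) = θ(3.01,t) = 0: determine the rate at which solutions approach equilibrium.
Eigenvalues: λₙ = 4.09n²π²/3.01².
First three modes:
  n=1: λ₁ = 4.09π²/3.01² ≈ 4.455
  n=2: λ₂ = 16.36π²/3.01² ≈ 17.822 (4× faster decay)
  n=3: λ₃ = 36.81π²/3.01² ≈ 40.099 (9× faster decay)
As t → ∞, higher modes decay exponentially faster. The n=1 mode dominates: θ ~ c₁ sin(πx/3.01) e^{-λ₁t}.
Decay rate: λ₁ = 4.09π²/3.01² ≈ 4.455.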